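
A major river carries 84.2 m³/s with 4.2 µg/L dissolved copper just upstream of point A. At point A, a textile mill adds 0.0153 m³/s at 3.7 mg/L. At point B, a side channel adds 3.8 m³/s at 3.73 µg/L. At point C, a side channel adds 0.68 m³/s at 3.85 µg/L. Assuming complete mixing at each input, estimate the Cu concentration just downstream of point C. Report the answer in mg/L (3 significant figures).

0.00481 mg/L

4.2 µg/L = 0.0042 mg/L.
After input A: C = (84.2·0.0042 + 0.0153·3.7) / 84.22 = 0.004871 mg/L.
3.73 µg/L = 0.00373 mg/L.
After input B: C = (84.22·0.004871 + 3.8·0.00373) / 88.02 = 0.004822 mg/L.
3.85 µg/L = 0.00385 mg/L.
After input C: C = (88.02·0.004822 + 0.68·0.00385) / 88.7 = 0.004815 mg/L.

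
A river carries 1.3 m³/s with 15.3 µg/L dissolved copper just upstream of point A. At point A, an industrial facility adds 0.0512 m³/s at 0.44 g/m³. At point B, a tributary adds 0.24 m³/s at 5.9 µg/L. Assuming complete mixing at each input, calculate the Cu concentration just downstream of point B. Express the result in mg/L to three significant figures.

0.0275 mg/L

15.3 µg/L = 0.0153 mg/L.
After input A: C = (1.3·0.0153 + 0.0512·0.44) / 1.351 = 0.03139 mg/L.
5.9 µg/L = 0.0059 mg/L.
After input B: C = (1.351·0.03139 + 0.24·0.0059) / 1.591 = 0.02755 mg/L.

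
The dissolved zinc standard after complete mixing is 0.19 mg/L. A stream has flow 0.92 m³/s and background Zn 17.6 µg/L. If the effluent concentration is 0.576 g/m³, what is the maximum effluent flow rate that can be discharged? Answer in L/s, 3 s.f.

17.6 µg/L = 0.0176 mg/L.
Mass balance at complete mixing: C_std·(Q_w + Q_r) = Q_w·C_e + Q_r·C_b.
Rearranging, Q_w = Q_r·(C_std − C_b)/(C_e − C_std) = 0.92·(0.19 − 0.0176) / (0.576 − 0.19) = 0.4109 m³/s.
= 410.9 L/s.

411 L/s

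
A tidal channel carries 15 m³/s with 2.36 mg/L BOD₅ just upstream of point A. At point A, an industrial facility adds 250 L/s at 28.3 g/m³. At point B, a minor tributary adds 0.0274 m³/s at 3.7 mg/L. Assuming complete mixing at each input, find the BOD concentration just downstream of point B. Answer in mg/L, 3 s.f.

2.79 mg/L

250 L/s = 0.25 m³/s.
After input A: C = (15·2.36 + 0.25·28.3) / 15.25 = 2.785 mg/L.
After input B: C = (15.25·2.785 + 0.0274·3.7) / 15.28 = 2.787 mg/L.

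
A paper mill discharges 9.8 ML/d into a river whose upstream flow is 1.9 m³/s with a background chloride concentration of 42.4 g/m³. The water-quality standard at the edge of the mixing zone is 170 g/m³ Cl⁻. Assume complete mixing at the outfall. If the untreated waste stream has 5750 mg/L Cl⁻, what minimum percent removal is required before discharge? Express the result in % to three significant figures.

59.9 %

9.8 ML/d = 0.1134 m³/s.
Mass balance: 170·2.013 = 0.1134·Cₑ + 1.9·42.4.
Cₑ = (342.3 − 80.56) / 0.1134 = 2307 mg/L.
Required removal = 1 − 2307/5750 = 59.87 %.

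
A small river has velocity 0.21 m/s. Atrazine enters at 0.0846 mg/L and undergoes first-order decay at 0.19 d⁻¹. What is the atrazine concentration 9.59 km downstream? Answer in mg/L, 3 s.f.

Travel time t = 9.59 km / 0.21 m/s = 9590/0.21 = 4.567e+04 s = 0.5285 d.
First-order decay: C = 0.0846·exp(−0.19·0.5285) = 0.0846·0.9045 = 0.07652 mg/L.

0.0765 mg/L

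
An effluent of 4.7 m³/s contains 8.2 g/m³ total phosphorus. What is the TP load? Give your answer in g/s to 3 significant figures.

38.5 g/s

Mass flux = Q·C = 4.7 m³/s × 8.2 g/m³ = 38.54 g/s.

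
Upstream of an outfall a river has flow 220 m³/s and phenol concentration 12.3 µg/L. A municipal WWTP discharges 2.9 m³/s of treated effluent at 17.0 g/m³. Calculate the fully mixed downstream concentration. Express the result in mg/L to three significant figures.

0.233 mg/L

12.3 µg/L = 0.0123 mg/L.
By mass balance at complete mixing, C = (2.9·17 + 220·0.0123) / (2.9 + 220) = 52.01/222.9 = 0.2333 mg/L.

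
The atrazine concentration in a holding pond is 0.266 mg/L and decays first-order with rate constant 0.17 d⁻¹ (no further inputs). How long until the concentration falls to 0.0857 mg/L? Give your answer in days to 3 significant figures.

t = ln(C₀/C)/k = ln(0.266/0.0857)/0.17 = 1.133/0.17 = 6.663 d.

6.66 d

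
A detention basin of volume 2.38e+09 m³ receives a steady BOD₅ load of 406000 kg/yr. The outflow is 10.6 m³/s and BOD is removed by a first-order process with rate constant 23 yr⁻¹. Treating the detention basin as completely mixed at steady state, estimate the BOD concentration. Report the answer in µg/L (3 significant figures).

Outflow Q = 10.6 m³/s × 3.156e+07 s/yr = 3.345e+08 m³/yr.
Steady-state CSTR mass balance: W = Q·C + k·V·C, so C = W/(Q + kV).
Q + kV = 3.345e+08 + 23·2.38e+09 = 5.507e+10 m³/yr.
C = 406000/5.507e+10 = 7.372e-06 kg/m³ = 0.007372 mg/L = 7.372 µg/L.

7.37 µg/L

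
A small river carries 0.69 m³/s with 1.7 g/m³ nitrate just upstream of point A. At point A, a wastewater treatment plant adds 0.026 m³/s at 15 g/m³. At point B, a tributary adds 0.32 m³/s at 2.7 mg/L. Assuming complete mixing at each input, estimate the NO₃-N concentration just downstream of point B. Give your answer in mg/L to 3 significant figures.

2.34 mg/L

After input A: C = (0.69·1.7 + 0.026·15) / 0.716 = 2.183 mg/L.
After input B: C = (0.716·2.183 + 0.32·2.7) / 1.036 = 2.343 mg/L.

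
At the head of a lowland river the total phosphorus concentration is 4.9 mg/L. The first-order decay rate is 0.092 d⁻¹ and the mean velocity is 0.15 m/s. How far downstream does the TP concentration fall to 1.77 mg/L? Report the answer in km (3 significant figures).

From C = C₀·e^(−kt), t = ln(C₀/C)/k = ln(4.9/1.77)/0.092 = 1.018/0.092 = 11.07 d.
Distance = v·t = 0.15 m/s × 9.563e+05 s = 1.434e+05 m = 143.4 km.

143 km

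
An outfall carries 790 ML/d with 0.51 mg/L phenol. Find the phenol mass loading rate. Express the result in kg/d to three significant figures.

790 ML/d = 9.144 m³/s.
Mass flux = Q·C = 9.144 m³/s × 0.51 g/m³ = 4.663 g/s.
= 4.663 g/s × 86.4 = 402.9 kg/d.

403 kg/d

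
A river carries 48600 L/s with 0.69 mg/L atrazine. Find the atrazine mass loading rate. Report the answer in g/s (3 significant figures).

48600 L/s = 48.6 m³/s.
Mass flux = Q·C = 48.6 m³/s × 0.69 g/m³ = 33.53 g/s.

33.5 g/s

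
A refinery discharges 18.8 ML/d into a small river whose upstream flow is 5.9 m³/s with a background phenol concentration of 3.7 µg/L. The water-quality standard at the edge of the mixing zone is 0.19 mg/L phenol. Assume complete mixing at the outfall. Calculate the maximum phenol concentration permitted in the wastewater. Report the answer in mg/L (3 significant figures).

5.24 mg/L

18.8 ML/d = 0.2176 m³/s.
3.7 µg/L = 0.0037 mg/L.
Mass balance: 0.19·6.118 = 0.2176·Cₑ + 5.9·0.0037.
Cₑ = (1.162 − 0.02183) / 0.2176 = 5.242 mg/L.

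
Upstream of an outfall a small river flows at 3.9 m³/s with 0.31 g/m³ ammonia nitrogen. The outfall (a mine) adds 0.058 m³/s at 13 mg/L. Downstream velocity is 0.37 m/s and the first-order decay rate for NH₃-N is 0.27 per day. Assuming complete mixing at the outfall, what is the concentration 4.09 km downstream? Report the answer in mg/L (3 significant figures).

After complete mixing, C₀ = (0.058·13 + 3.9·0.31) / 3.958 = 0.496 mg/L.
Travel time t = 4090 m / 0.37 m/s = 1.105e+04 s = 0.1279 d.
C = 0.496·exp(−0.27·0.1279) = 0.496·0.966 = 0.4791 mg/L.

0.479 mg/L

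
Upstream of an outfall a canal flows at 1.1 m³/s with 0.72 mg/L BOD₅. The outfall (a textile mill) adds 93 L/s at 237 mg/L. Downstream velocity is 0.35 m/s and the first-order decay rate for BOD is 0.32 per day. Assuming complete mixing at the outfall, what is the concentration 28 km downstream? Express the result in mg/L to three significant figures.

14.2 mg/L

93 L/s = 0.093 m³/s.
After complete mixing, C₀ = (0.093·237 + 1.1·0.72) / 1.193 = 19.14 mg/L.
Travel time t = 2.8e+04 m / 0.35 m/s = 8e+04 s = 0.9259 d.
C = 19.14·exp(−0.32·0.9259) = 19.14·0.7436 = 14.23 mg/L.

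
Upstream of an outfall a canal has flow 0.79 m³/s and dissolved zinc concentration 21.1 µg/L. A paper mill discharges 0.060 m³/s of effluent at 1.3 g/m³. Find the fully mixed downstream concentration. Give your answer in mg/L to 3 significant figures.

21.1 µg/L = 0.0211 mg/L.
Conservation of mass across the mixing zone: C = (0.06·1.3 + 0.79·0.0211) / (0.06 + 0.79) = 0.09467/0.85 = 0.1114 mg/L.

0.111 mg/L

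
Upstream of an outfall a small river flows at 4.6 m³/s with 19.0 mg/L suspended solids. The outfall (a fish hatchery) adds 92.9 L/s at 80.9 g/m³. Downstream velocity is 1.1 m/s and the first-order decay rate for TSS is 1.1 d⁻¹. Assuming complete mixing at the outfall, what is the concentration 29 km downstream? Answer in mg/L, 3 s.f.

14.5 mg/L

92.9 L/s = 0.0929 m³/s.
After complete mixing, C₀ = (0.0929·80.9 + 4.6·19) / 4.693 = 20.23 mg/L.
Travel time t = 2.9e+04 m / 1.1 m/s = 2.636e+04 s = 0.3051 d.
C = 20.23·exp(−1.1·0.3051) = 20.23·0.7149 = 14.46 mg/L.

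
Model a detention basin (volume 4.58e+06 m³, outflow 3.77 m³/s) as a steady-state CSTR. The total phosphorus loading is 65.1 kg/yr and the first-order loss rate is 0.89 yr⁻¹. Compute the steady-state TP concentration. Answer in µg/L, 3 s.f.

0.529 µg/L

Outflow Q = 3.77 m³/s × 3.156e+07 s/yr = 1.19e+08 m³/yr.
Steady-state CSTR mass balance: W = Q·C + k·V·C, so C = W/(Q + kV).
Q + kV = 1.19e+08 + 0.89·4.58e+06 = 1.23e+08 m³/yr.
C = 65.1/1.23e+08 = 5.291e-07 kg/m³ = 0.0005291 mg/L = 0.5291 µg/L.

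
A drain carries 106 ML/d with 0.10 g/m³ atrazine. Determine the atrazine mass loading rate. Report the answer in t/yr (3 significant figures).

3.87 t/yr

106 ML/d = 1.227 m³/s.
Mass flux = Q·C = 1.227 m³/s × 0.1 g/m³ = 0.1227 g/s.
= 0.1227 g/s × 31.56 = 3.872 t/yr.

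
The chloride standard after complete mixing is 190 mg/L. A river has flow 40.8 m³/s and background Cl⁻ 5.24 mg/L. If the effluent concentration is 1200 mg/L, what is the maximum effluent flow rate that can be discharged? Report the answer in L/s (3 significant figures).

Mass balance at complete mixing: C_std·(Q_w + Q_r) = Q_w·C_e + Q_r·C_b.
Rearranging, Q_w = Q_r·(C_std − C_b)/(C_e − C_std) = 40.8·(190 − 5.24) / (1200 − 190) = 7.464 m³/s.
= 7464 L/s.

7460 L/s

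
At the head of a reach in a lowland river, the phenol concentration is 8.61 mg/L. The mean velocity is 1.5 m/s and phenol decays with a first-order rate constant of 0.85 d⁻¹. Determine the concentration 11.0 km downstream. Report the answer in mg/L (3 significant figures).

8.01 mg/L

Travel time t = 11.0 km / 1.5 m/s = 1.1e+04/1.5 = 7333 s = 0.08488 d.
First-order decay: C = 8.61·exp(−0.85·0.08488) = 8.61·0.9304 = 8.011 mg/L.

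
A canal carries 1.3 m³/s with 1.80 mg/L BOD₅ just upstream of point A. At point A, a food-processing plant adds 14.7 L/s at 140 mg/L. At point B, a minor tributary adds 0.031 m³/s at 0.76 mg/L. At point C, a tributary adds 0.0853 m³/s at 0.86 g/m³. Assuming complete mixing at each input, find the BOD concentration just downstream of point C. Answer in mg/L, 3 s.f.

14.7 L/s = 0.0147 m³/s.
After input A: C = (1.3·1.8 + 0.0147·140) / 1.315 = 3.345 mg/L.
After input B: C = (1.315·3.345 + 0.031·0.76) / 1.346 = 3.286 mg/L.
After input C: C = (1.346·3.286 + 0.0853·0.86) / 1.431 = 3.141 mg/L.

3.14 mg/L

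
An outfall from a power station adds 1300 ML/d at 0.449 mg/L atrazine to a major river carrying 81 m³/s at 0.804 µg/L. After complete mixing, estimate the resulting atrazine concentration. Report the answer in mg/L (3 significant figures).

0.0710 mg/L

1300 ML/d = 15.05 m³/s.
0.804 µg/L = 0.000804 mg/L.
By mass balance at complete mixing, C = (15.05·0.449 + 81·0.000804) / (15.05 + 81) = 6.821/96.05 = 0.07102 mg/L.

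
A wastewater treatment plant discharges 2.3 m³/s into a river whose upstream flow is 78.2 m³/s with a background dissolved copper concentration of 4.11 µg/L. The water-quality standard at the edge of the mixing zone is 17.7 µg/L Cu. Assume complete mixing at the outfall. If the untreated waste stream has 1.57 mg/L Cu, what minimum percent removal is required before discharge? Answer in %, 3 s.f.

69.4 %

4.11 µg/L = 0.00411 mg/L.
17.7 µg/L = 0.0177 mg/L.
Mass balance: 0.0177·80.5 = 2.3·Cₑ + 78.2·0.00411.
Cₑ = (1.425 − 0.3214) / 2.3 = 0.4798 mg/L.
Required removal = 1 − 0.4798/1.57 = 69.44 %.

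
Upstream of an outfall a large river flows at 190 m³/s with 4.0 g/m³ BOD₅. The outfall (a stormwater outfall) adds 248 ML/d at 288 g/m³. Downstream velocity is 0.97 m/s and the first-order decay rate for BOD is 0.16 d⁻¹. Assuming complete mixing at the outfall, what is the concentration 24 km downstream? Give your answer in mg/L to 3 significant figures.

7.86 mg/L

248 ML/d = 2.87 m³/s.
After complete mixing, C₀ = (2.87·288 + 190·4) / 192.9 = 8.227 mg/L.
Travel time t = 2.4e+04 m / 0.97 m/s = 2.474e+04 s = 0.2864 d.
C = 8.227·exp(−0.16·0.2864) = 8.227·0.9552 = 7.858 mg/L.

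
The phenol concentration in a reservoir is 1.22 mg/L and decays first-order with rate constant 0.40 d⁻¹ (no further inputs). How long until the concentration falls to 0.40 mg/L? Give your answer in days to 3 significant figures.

t = ln(C₀/C)/k = ln(1.22/0.40)/0.40 = 1.115/0.40 = 2.788 d.

2.79 d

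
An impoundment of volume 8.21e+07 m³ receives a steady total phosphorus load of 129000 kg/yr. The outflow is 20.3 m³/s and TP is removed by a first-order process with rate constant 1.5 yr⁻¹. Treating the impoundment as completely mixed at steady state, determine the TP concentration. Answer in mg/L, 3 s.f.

0.169 mg/L

Outflow Q = 20.3 m³/s × 3.156e+07 s/yr = 6.406e+08 m³/yr.
Steady-state CSTR mass balance: W = Q·C + k·V·C, so C = W/(Q + kV).
Q + kV = 6.406e+08 + 1.5·8.21e+07 = 7.638e+08 m³/yr.
C = 129000/7.638e+08 = 0.0001689 kg/m³ = 0.1689 mg/L.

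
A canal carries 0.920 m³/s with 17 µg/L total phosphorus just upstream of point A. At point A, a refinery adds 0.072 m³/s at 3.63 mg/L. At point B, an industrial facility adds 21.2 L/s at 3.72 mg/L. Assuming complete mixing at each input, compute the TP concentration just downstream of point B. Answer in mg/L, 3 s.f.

0.351 mg/L

17 µg/L = 0.017 mg/L.
After input A: C = (0.92·0.017 + 0.072·3.63) / 0.992 = 0.2792 mg/L.
21.2 L/s = 0.0212 m³/s.
After input B: C = (0.992·0.2792 + 0.0212·3.72) / 1.013 = 0.3512 mg/L.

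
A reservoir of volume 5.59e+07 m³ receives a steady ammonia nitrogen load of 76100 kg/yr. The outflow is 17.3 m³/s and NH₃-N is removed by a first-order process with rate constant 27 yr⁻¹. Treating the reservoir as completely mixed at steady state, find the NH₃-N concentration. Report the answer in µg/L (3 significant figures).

37.0 µg/L

Outflow Q = 17.3 m³/s × 3.156e+07 s/yr = 5.459e+08 m³/yr.
Steady-state CSTR mass balance: W = Q·C + k·V·C, so C = W/(Q + kV).
Q + kV = 5.459e+08 + 27·5.59e+07 = 2.055e+09 m³/yr.
C = 76100/2.055e+09 = 3.703e-05 kg/m³ = 0.03703 mg/L = 37.03 µg/L.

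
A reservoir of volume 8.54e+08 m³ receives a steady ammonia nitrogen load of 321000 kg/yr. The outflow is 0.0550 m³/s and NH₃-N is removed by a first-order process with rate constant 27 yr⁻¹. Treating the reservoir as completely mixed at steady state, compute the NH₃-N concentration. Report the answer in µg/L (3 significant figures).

Outflow Q = 0.0550 m³/s × 3.156e+07 s/yr = 1.736e+06 m³/yr.
Steady-state CSTR mass balance: W = Q·C + k·V·C, so C = W/(Q + kV).
Q + kV = 1.736e+06 + 27·8.54e+08 = 2.306e+10 m³/yr.
C = 321000/2.306e+10 = 1.392e-05 kg/m³ = 0.01392 mg/L = 13.92 µg/L.

13.9 µg/L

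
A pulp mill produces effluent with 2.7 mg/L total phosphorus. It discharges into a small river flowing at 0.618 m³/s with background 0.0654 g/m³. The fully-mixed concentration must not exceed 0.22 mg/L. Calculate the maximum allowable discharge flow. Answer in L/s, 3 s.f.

38.5 L/s

Mass balance at complete mixing: C_std·(Q_w + Q_r) = Q_w·C_e + Q_r·C_b.
Rearranging, Q_w = Q_r·(C_std − C_b)/(C_e − C_std) = 0.618·(0.22 − 0.0654) / (2.7 − 0.22) = 0.03853 m³/s.
= 38.53 L/s.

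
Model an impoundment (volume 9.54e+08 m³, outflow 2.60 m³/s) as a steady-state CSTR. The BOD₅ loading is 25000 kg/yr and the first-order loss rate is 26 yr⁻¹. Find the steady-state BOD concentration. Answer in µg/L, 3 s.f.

1.00 µg/L

Outflow Q = 2.60 m³/s × 3.156e+07 s/yr = 8.205e+07 m³/yr.
Steady-state CSTR mass balance: W = Q·C + k·V·C, so C = W/(Q + kV).
Q + kV = 8.205e+07 + 26·9.54e+08 = 2.489e+10 m³/yr.
C = 25000/2.489e+10 = 1.005e-06 kg/m³ = 0.001005 mg/L = 1.005 µg/L.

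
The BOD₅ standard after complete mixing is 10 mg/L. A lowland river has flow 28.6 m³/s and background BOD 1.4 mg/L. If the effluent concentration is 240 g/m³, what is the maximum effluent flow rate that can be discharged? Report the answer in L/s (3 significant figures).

Mass balance at complete mixing: C_std·(Q_w + Q_r) = Q_w·C_e + Q_r·C_b.
Rearranging, Q_w = Q_r·(C_std − C_b)/(C_e − C_std) = 28.6·(10 − 1.4) / (240 − 10) = 1.069 m³/s.
= 1069 L/s.

1070 L/s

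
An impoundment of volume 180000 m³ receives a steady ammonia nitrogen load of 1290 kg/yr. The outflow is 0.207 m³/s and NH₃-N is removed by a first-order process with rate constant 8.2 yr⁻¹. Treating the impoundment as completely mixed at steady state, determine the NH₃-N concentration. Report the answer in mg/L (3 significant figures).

0.161 mg/L

Outflow Q = 0.207 m³/s × 3.156e+07 s/yr = 6.532e+06 m³/yr.
Steady-state CSTR mass balance: W = Q·C + k·V·C, so C = W/(Q + kV).
Q + kV = 6.532e+06 + 8.2·180000 = 8.008e+06 m³/yr.
C = 1290/8.008e+06 = 0.0001611 kg/m³ = 0.1611 mg/L.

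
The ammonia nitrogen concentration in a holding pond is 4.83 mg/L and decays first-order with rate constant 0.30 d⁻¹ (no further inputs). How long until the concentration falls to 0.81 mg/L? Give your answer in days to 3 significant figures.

5.95 d

t = ln(C₀/C)/k = ln(4.83/0.81)/0.30 = 1.786/0.30 = 5.952 d.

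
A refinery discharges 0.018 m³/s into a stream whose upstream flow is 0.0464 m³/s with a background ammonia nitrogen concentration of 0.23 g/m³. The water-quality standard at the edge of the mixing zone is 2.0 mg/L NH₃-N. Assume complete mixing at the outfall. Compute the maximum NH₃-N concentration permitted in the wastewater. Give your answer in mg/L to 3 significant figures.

Mass balance: 2·0.0644 = 0.018·Cₑ + 0.0464·0.23.
Cₑ = (0.1288 − 0.01067) / 0.018 = 6.563 mg/L.

6.56 mg/L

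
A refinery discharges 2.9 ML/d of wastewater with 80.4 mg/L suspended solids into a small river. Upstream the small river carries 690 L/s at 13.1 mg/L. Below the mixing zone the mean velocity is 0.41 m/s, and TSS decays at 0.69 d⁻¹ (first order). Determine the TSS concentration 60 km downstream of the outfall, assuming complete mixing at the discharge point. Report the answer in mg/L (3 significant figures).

2.9 ML/d = 0.03356 m³/s.
690 L/s = 0.69 m³/s.
After complete mixing, C₀ = (0.03356·80.4 + 0.69·13.1) / 0.7236 = 16.22 mg/L.
Travel time t = 6e+04 m / 0.41 m/s = 1.463e+05 s = 1.694 d.
C = 16.22·exp(−0.69·1.694) = 16.22·0.3108 = 5.041 mg/L.

5.04 mg/L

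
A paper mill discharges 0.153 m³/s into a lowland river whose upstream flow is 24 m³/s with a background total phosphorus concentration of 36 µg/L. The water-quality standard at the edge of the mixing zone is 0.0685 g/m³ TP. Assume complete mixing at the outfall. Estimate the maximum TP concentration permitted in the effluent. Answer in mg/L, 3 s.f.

36 µg/L = 0.036 mg/L.
Mass balance: 0.0685·24.15 = 0.153·Cₑ + 24·0.036.
Cₑ = (1.654 − 0.864) / 0.153 = 5.167 mg/L.

5.17 mg/L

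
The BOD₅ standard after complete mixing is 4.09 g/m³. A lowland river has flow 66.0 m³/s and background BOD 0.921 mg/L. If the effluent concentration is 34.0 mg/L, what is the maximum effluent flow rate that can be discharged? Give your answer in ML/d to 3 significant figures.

Mass balance at complete mixing: C_std·(Q_w + Q_r) = Q_w·C_e + Q_r·C_b.
Rearranging, Q_w = Q_r·(C_std − C_b)/(C_e − C_std) = 66.0·(4.09 − 0.921) / (34 − 4.09) = 6.993 m³/s.
= 604.2 ML/d.

604 ML/d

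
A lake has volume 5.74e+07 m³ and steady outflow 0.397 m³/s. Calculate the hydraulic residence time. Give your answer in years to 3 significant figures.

4.58 yr

Q = 0.397 m³/s × 3.156e+07 s/yr = 1.253e+07 m³/yr.
Hydraulic residence time τ = V/Q = 5.74e+07/1.253e+07 = 4.582 yr.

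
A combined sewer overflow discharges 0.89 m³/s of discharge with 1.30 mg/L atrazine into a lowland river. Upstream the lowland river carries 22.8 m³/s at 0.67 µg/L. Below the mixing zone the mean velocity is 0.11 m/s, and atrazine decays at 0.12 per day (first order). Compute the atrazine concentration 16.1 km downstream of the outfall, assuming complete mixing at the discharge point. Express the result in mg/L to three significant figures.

0.0404 mg/L

0.67 µg/L = 0.00067 mg/L.
After complete mixing, C₀ = (0.89·1.3 + 22.8·0.00067) / 23.69 = 0.04948 mg/L.
Travel time t = 1.61e+04 m / 0.11 m/s = 1.464e+05 s = 1.694 d.
C = 0.04948·exp(−0.12·1.694) = 0.04948·0.816 = 0.04038 mg/L.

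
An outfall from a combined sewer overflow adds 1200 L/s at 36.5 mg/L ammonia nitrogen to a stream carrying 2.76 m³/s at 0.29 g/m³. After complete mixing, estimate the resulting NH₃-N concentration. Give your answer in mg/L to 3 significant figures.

1200 L/s = 1.2 m³/s.
Flow-weighted mixing gives C = (1.2·36.5 + 2.76·0.29) / (1.2 + 2.76) = 44.6/3.96 = 11.26 mg/L.

11.3 mg/L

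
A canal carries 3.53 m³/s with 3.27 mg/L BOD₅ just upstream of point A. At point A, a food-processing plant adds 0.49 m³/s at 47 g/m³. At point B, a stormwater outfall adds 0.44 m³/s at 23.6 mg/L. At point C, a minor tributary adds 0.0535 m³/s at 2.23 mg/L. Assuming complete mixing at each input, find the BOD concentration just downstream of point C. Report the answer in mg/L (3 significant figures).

After input A: C = (3.53·3.27 + 0.49·47) / 4.02 = 8.6 mg/L.
After input B: C = (4.02·8.6 + 0.44·23.6) / 4.46 = 10.08 mg/L.
After input C: C = (4.46·10.08 + 0.0535·2.23) / 4.513 = 9.987 mg/L.

9.99 mg/L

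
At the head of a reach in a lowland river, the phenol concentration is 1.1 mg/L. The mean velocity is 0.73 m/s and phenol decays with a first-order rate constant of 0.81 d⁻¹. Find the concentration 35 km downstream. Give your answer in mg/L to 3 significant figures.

0.702 mg/L

Travel time t = 35 km / 0.73 m/s = 3.5e+04/0.73 = 4.795e+04 s = 0.5549 d.
First-order decay: C = 1.1·exp(−0.81·0.5549) = 1.1·0.638 = 0.7018 mg/L.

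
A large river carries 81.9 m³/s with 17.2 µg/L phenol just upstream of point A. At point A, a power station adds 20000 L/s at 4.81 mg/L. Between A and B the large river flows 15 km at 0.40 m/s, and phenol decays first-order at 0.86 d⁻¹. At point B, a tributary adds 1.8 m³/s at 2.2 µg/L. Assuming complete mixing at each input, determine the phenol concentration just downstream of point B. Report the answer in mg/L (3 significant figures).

0.648 mg/L

17.2 µg/L = 0.0172 mg/L.
20000 L/s = 20 m³/s.
After input A: C = (81.9·0.0172 + 20·4.81) / 101.9 = 0.9579 mg/L.
Over the 15 km reach to input B (t = 3.75e+04 s = 0.434 d), decay gives C = 0.9579·exp(−0.86·0.434) = 0.6595 mg/L.
2.2 µg/L = 0.0022 mg/L.
After input B: C = (101.9·0.6595 + 1.8·0.0022) / 103.7 = 0.6481 mg/L.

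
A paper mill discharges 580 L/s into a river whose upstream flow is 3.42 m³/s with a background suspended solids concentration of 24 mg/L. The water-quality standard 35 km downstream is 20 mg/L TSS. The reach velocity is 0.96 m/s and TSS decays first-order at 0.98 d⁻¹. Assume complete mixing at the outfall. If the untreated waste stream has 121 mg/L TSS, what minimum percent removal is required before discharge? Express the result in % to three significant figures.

44.6 %

580 L/s = 0.58 m³/s.
Travel time to the compliance point: t = 3.5e+04/0.96 = 3.646e+04 s = 0.422 d; decay factor exp(−0.98·0.422) = 0.6613.
So the concentration just after mixing may be at most 20/0.6613 = 30.24 mg/L.
Mass balance: 30.24·4 = 0.58·Cₑ + 3.42·24.
Cₑ = (121 − 82.08) / 0.58 = 67.06 mg/L.
Required removal = 1 − 67.06/121 = 44.58 %.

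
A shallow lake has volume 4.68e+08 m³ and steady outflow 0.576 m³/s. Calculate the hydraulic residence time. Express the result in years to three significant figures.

Q = 0.576 m³/s × 3.156e+07 s/yr = 1.818e+07 m³/yr.
Hydraulic residence time τ = V/Q = 4.68e+08/1.818e+07 = 25.75 yr.

25.7 yr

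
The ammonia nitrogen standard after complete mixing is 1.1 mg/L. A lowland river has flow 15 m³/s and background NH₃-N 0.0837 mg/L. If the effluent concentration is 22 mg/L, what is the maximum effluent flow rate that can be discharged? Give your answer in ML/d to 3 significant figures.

63.0 ML/d

Mass balance at complete mixing: C_std·(Q_w + Q_r) = Q_w·C_e + Q_r·C_b.
Rearranging, Q_w = Q_r·(C_std − C_b)/(C_e − C_std) = 15·(1.1 − 0.0837) / (22 − 1.1) = 0.7294 m³/s.
= 63.02 ML/d.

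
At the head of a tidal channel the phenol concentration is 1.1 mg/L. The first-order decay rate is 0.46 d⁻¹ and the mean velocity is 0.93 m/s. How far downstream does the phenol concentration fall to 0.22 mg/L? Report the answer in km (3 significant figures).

From C = C₀·e^(−kt), t = ln(C₀/C)/k = ln(1.1/0.22)/0.46 = 1.609/0.46 = 3.499 d.
Distance = v·t = 0.93 m/s × 3.023e+05 s = 2.811e+05 m = 281.1 km.

281 km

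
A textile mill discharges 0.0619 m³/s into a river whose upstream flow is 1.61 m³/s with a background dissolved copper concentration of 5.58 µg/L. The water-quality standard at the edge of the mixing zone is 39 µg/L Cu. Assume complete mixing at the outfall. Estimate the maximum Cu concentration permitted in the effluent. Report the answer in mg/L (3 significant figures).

0.908 mg/L

5.58 µg/L = 0.00558 mg/L.
39 µg/L = 0.039 mg/L.
Mass balance: 0.039·1.672 = 0.0619·Cₑ + 1.61·0.00558.
Cₑ = (0.0652 − 0.008984) / 0.0619 = 0.9082 mg/L.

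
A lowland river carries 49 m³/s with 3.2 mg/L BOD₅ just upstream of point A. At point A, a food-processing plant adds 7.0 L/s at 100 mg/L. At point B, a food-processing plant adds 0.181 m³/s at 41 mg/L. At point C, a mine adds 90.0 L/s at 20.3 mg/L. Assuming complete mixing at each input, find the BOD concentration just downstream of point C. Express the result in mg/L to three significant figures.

7.0 L/s = 0.007 m³/s.
After input A: C = (49·3.2 + 0.007·100) / 49.01 = 3.214 mg/L.
After input B: C = (49.01·3.214 + 0.181·41) / 49.19 = 3.353 mg/L.
90.0 L/s = 0.09 m³/s.
After input C: C = (49.19·3.353 + 0.09·20.3) / 49.28 = 3.384 mg/L.

3.38 mg/L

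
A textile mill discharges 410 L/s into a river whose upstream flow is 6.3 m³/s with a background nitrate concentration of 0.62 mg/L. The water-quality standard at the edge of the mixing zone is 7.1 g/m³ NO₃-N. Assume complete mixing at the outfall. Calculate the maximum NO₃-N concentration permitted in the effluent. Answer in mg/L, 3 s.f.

107 mg/L

410 L/s = 0.41 m³/s.
Mass balance: 7.1·6.71 = 0.41·Cₑ + 6.3·0.62.
Cₑ = (47.64 − 3.906) / 0.41 = 106.7 mg/L.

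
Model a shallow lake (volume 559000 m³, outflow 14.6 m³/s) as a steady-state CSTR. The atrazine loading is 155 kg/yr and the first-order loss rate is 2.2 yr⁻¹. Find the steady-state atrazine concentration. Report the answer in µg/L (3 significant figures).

Outflow Q = 14.6 m³/s × 3.156e+07 s/yr = 4.607e+08 m³/yr.
Steady-state CSTR mass balance: W = Q·C + k·V·C, so C = W/(Q + kV).
Q + kV = 4.607e+08 + 2.2·559000 = 4.62e+08 m³/yr.
C = 155/4.62e+08 = 3.355e-07 kg/m³ = 0.0003355 mg/L = 0.3355 µg/L.

0.336 µg/L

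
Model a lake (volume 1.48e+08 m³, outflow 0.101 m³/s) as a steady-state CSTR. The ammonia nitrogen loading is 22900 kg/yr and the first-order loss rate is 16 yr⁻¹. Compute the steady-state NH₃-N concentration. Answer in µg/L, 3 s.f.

9.66 µg/L

Outflow Q = 0.101 m³/s × 3.156e+07 s/yr = 3.187e+06 m³/yr.
Steady-state CSTR mass balance: W = Q·C + k·V·C, so C = W/(Q + kV).
Q + kV = 3.187e+06 + 16·1.48e+08 = 2.371e+09 m³/yr.
C = 22900/2.371e+09 = 9.658e-06 kg/m³ = 0.009658 mg/L = 9.658 µg/L.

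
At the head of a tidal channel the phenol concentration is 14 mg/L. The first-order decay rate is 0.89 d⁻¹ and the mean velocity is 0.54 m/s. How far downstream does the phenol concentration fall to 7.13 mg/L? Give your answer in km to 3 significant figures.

35.4 km

From C = C₀·e^(−kt), t = ln(C₀/C)/k = ln(14/7.13)/0.89 = 0.6747/0.89 = 0.7581 d.
Distance = v·t = 0.54 m/s × 6.55e+04 s = 3.537e+04 m = 35.37 km.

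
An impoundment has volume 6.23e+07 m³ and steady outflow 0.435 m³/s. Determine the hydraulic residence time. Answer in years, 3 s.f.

4.54 yr

Q = 0.435 m³/s × 3.156e+07 s/yr = 1.373e+07 m³/yr.
Hydraulic residence time τ = V/Q = 6.23e+07/1.373e+07 = 4.538 yr.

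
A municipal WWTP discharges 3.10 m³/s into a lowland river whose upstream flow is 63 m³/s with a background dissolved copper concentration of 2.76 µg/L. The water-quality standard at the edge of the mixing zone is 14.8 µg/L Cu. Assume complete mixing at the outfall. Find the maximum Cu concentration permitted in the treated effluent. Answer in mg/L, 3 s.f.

0.259 mg/L

2.76 µg/L = 0.00276 mg/L.
14.8 µg/L = 0.0148 mg/L.
Mass balance: 0.0148·66.1 = 3.1·Cₑ + 63·0.00276.
Cₑ = (0.9783 − 0.1739) / 3.1 = 0.2595 mg/L.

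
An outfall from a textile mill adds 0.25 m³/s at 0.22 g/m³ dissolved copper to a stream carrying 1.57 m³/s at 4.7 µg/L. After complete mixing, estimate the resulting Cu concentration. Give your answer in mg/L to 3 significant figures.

0.0343 mg/L

4.7 µg/L = 0.0047 mg/L.
Flow-weighted mixing gives C = (0.25·0.22 + 1.57·0.0047) / (0.25 + 1.57) = 0.06238/1.82 = 0.03427 mg/L.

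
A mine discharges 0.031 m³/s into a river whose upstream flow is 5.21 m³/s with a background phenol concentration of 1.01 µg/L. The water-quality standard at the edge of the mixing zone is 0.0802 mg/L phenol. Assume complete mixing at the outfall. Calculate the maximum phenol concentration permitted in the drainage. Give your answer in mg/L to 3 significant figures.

1.01 µg/L = 0.00101 mg/L.
Mass balance: 0.0802·5.241 = 0.031·Cₑ + 5.21·0.00101.
Cₑ = (0.4203 − 0.005262) / 0.031 = 13.39 mg/L.

13.4 mg/L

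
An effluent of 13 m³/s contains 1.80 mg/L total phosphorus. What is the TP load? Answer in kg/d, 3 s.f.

Mass flux = Q·C = 13 m³/s × 1.8 g/m³ = 23.4 g/s.
= 23.4 g/s × 86.4 = 2022 kg/d.

2020 kg/d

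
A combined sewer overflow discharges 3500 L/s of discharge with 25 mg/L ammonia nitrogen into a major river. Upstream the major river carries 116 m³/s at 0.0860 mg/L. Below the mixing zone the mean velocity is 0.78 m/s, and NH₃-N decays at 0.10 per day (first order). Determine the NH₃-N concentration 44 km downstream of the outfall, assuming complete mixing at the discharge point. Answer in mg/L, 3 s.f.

0.764 mg/L

3500 L/s = 3.5 m³/s.
After complete mixing, C₀ = (3.5·25 + 116·0.086) / 119.5 = 0.8157 mg/L.
Travel time t = 4.4e+04 m / 0.78 m/s = 5.641e+04 s = 0.6529 d.
C = 0.8157·exp(−0.10·0.6529) = 0.8157·0.9368 = 0.7641 mg/L.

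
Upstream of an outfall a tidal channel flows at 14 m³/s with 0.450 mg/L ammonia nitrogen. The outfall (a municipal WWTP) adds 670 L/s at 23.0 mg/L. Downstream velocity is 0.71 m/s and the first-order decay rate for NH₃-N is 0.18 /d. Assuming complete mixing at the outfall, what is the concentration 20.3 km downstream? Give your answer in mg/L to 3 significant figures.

670 L/s = 0.67 m³/s.
After complete mixing, C₀ = (0.67·23 + 14·0.45) / 14.67 = 1.48 mg/L.
Travel time t = 2.03e+04 m / 0.71 m/s = 2.859e+04 s = 0.3309 d.
C = 1.48·exp(−0.18·0.3309) = 1.48·0.9422 = 1.394 mg/L.

1.39 mg/L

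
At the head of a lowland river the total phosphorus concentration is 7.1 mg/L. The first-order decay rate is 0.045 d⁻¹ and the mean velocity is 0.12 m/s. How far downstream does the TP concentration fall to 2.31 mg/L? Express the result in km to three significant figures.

From C = C₀·e^(−kt), t = ln(C₀/C)/k = ln(7.1/2.31)/0.045 = 1.123/0.045 = 24.95 d.
Distance = v·t = 0.12 m/s × 2.156e+06 s = 2.587e+05 m = 258.7 km.

259 km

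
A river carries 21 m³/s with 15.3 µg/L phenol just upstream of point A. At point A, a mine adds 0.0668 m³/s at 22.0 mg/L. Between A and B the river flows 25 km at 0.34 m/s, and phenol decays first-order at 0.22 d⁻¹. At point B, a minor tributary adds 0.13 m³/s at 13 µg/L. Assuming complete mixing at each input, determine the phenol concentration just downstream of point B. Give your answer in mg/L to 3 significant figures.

15.3 µg/L = 0.0153 mg/L.
After input A: C = (21·0.0153 + 0.0668·22) / 21.07 = 0.08501 mg/L.
Over the 25 km reach to input B (t = 7.353e+04 s = 0.851 d), decay gives C = 0.08501·exp(−0.22·0.851) = 0.0705 mg/L.
13 µg/L = 0.013 mg/L.
After input B: C = (21.07·0.0705 + 0.13·0.013) / 21.2 = 0.07014 mg/L.

0.0701 mg/L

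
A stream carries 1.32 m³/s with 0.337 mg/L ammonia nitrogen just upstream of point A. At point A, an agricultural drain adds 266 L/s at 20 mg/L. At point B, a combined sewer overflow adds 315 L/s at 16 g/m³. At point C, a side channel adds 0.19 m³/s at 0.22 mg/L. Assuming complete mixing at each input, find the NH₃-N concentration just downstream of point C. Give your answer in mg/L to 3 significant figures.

266 L/s = 0.266 m³/s.
After input A: C = (1.32·0.337 + 0.266·20) / 1.586 = 3.635 mg/L.
315 L/s = 0.315 m³/s.
After input B: C = (1.586·3.635 + 0.315·16) / 1.901 = 5.684 mg/L.
After input C: C = (1.901·5.684 + 0.19·0.22) / 2.091 = 5.187 mg/L.

5.19 mg/L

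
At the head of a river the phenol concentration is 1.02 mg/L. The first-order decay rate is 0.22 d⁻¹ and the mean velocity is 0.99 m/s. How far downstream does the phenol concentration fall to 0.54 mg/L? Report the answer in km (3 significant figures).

From C = C₀·e^(−kt), t = ln(C₀/C)/k = ln(1.02/0.54)/0.22 = 0.636/0.22 = 2.891 d.
Distance = v·t = 0.99 m/s × 2.498e+05 s = 2.473e+05 m = 247.3 km.

247 km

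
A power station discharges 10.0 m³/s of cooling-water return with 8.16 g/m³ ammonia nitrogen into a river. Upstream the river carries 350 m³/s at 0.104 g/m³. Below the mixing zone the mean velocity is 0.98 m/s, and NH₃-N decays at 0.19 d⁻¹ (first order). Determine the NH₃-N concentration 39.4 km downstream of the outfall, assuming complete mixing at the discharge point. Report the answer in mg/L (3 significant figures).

0.300 mg/L

After complete mixing, C₀ = (10·8.16 + 350·0.104) / 360 = 0.3278 mg/L.
Travel time t = 3.94e+04 m / 0.98 m/s = 4.02e+04 s = 0.4653 d.
C = 0.3278·exp(−0.19·0.4653) = 0.3278·0.9154 = 0.3 mg/L.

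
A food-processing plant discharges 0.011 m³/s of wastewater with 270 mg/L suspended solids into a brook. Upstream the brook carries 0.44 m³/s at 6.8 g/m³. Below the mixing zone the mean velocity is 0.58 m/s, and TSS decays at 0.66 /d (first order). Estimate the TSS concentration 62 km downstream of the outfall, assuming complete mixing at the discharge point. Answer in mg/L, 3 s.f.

After complete mixing, C₀ = (0.011·270 + 0.44·6.8) / 0.451 = 13.22 mg/L.
Travel time t = 6.2e+04 m / 0.58 m/s = 1.069e+05 s = 1.237 d.
C = 13.22·exp(−0.66·1.237) = 13.22·0.4419 = 5.842 mg/L.

5.84 mg/L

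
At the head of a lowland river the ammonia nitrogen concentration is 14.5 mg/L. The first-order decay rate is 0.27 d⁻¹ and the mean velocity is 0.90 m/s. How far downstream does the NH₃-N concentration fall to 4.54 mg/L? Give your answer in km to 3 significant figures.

334 km

From C = C₀·e^(−kt), t = ln(C₀/C)/k = ln(14.5/4.54)/0.27 = 1.161/0.27 = 4.301 d.
Distance = v·t = 0.90 m/s × 3.716e+05 s = 3.344e+05 m = 334.4 km.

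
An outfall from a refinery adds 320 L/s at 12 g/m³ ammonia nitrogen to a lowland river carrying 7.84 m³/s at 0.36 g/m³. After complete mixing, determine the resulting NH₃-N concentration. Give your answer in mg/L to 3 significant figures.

0.816 mg/L

320 L/s = 0.32 m³/s.
Conservation of mass across the mixing zone: C = (0.32·12 + 7.84·0.36) / (0.32 + 7.84) = 6.662/8.16 = 0.8165 mg/L.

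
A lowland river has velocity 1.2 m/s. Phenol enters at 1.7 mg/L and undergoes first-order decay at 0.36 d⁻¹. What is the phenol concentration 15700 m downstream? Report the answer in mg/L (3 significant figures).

1.61 mg/L

Travel time t = 15700 m / 1.2 m/s = 1.57e+04/1.2 = 1.308e+04 s = 0.1514 d.
First-order decay: C = 1.7·exp(−0.36·0.1514) = 1.7·0.9469 = 1.61 mg/L.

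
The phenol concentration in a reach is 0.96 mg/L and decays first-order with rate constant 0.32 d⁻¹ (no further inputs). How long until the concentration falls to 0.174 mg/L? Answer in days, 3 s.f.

t = ln(C₀/C)/k = ln(0.96/0.174)/0.32 = 1.708/0.32 = 5.337 d.

5.34 d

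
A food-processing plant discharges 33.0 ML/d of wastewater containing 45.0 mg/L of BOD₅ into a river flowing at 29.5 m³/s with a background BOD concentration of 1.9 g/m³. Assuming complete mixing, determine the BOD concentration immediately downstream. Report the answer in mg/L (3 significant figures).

33.0 ML/d = 0.3819 m³/s.
Flow-weighted mixing gives C = (0.3819·45 + 29.5·1.9) / (0.3819 + 29.5) = 73.24/29.88 = 2.451 mg/L.

2.45 mg/L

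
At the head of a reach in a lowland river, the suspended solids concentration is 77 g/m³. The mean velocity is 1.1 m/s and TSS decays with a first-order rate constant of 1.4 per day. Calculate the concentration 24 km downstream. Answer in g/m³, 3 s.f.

Travel time t = 24 km / 1.1 m/s = 2.4e+04/1.1 = 2.182e+04 s = 0.2525 d.
First-order decay: C = 77·exp(−1.4·0.2525) = 77·0.7022 = 54.07 g/m³.

54.1 g/m³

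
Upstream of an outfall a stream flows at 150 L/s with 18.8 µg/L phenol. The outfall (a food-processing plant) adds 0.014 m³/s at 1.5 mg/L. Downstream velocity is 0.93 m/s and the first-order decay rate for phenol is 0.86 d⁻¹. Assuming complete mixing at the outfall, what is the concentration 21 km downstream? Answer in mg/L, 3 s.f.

150 L/s = 0.15 m³/s.
18.8 µg/L = 0.0188 mg/L.
After complete mixing, C₀ = (0.014·1.5 + 0.15·0.0188) / 0.164 = 0.1452 mg/L.
Travel time t = 2.1e+04 m / 0.93 m/s = 2.258e+04 s = 0.2614 d.
C = 0.1452·exp(−0.86·0.2614) = 0.1452·0.7987 = 0.116 mg/L.

0.116 mg/L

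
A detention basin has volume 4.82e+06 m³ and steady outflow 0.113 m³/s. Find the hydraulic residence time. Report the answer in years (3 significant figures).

Q = 0.113 m³/s × 3.156e+07 s/yr = 3.566e+06 m³/yr.
Hydraulic residence time τ = V/Q = 4.82e+06/3.566e+06 = 1.352 yr.

1.35 yr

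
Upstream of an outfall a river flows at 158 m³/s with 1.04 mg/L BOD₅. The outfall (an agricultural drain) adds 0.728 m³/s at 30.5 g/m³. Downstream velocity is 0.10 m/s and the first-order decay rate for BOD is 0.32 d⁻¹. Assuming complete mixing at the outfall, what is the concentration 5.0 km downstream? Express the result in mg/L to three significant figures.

0.976 mg/L

After complete mixing, C₀ = (0.728·30.5 + 158·1.04) / 158.7 = 1.175 mg/L.
Travel time t = 5000 m / 0.10 m/s = 5e+04 s = 0.5787 d.
C = 1.175·exp(−0.32·0.5787) = 1.175·0.831 = 0.9765 mg/L.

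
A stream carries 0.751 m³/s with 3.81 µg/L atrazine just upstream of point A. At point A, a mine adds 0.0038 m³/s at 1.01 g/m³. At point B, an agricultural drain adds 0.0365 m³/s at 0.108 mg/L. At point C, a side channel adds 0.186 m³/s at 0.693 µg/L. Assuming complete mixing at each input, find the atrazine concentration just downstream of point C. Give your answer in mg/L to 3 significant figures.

3.81 µg/L = 0.00381 mg/L.
After input A: C = (0.751·0.00381 + 0.0038·1.01) / 0.7548 = 0.008876 mg/L.
After input B: C = (0.7548·0.008876 + 0.0365·0.108) / 0.7913 = 0.01345 mg/L.
0.693 µg/L = 0.000693 mg/L.
After input C: C = (0.7913·0.01345 + 0.186·0.000693) / 0.9773 = 0.01102 mg/L.

0.0110 mg/L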